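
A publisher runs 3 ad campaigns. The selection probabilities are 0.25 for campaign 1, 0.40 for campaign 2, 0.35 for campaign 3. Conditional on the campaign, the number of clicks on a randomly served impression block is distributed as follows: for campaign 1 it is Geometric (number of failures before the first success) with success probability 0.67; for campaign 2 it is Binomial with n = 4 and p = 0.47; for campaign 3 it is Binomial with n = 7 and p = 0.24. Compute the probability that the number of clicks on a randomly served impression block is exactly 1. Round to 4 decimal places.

0.2805

Conditional on each campaign, P(X = 1): 1: 0.2211; 2: 0.279889; 3: 0.323736.
By total probability, P(X = 1) = 0.25·0.2211 + 0.4·0.279889 + 0.35·0.323736 = 0.280538.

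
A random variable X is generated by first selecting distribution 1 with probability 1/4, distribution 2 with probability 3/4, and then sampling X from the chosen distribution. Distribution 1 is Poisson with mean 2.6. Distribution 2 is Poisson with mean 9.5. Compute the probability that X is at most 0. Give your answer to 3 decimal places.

Conditional on each component, P(X ≤ 0): 1: 0.0742736; 2: 7.48518e-05.
By total probability, P(X ≤ 0) = 0.25·0.0742736 + 0.75·7.48518e-05 = 0.0186245.

0.019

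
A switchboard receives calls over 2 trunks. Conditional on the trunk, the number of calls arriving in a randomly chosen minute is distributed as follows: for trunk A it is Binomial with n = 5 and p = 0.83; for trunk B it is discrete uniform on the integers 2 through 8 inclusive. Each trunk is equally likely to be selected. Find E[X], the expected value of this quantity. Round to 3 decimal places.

Component means — A: 4.15; B: 5.
E[X] = 0.5·4.15 + 0.5·5 = 4.575.

4.575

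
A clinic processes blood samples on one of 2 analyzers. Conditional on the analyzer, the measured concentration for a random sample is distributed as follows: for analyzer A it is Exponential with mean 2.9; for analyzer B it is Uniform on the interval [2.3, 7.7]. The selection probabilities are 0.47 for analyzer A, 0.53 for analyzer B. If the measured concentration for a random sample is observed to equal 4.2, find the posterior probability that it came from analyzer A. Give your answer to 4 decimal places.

0.2795

Likelihoods f(4.2 | ·): A: 0.0810259; B: 0.185185.
Posterior ∝ prior × likelihood. Numerator for A: 0.47·0.0810259 = 0.0380822.
Normalizing constant: 0.47·0.0810259 + 0.53·0.185185 = 0.13623.
P(A | observation) = 0.0380822 / 0.13623 = 0.279543.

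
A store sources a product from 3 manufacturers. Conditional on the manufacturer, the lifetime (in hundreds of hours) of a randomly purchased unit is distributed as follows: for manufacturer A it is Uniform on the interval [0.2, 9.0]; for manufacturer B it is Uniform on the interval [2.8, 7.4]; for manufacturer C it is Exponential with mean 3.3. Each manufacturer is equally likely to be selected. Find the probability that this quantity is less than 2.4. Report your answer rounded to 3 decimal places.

Conditional on each manufacturer, P(X < 2.4): A: 0.25; B: 0; C: 0.516775.
By total probability, P(X < 2.4) = 0.333333·0.25 + 0.333333·0 + 0.333333·0.516775 = 0.255592.

0.256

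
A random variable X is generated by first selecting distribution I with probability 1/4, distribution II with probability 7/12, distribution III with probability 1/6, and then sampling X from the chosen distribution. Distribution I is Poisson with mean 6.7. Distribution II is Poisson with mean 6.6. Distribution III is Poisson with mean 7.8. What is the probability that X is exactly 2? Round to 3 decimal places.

0.026

Conditional on each component, P(X = 2): I: 0.0276278; II: 0.0296288; III: 0.0124641.
By total probability, P(X = 2) = 0.25·0.0276278 + 0.583333·0.0296288 + 0.166667·0.0124641 = 0.0262678.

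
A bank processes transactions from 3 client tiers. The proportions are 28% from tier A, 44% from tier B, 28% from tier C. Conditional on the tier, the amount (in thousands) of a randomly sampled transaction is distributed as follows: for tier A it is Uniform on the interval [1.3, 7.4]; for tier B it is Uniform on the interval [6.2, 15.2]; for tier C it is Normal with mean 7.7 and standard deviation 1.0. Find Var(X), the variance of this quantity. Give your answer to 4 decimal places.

11.0746

Per component, A: μ=4.35, E[X²]=22.0233; B: μ=10.7, E[X²]=121.24; C: μ=7.7, E[X²]=60.29.
E[X] = 0.28·4.35 + 0.44·10.7 + 0.28·7.7 = 8.082.
E[X²] = 0.28·22.0233 + 0.44·121.24 + 0.28·60.29 = 76.3933.
Var(X) = E[X²] − (E[X])² = 76.3933 − 65.3187 = 11.0746.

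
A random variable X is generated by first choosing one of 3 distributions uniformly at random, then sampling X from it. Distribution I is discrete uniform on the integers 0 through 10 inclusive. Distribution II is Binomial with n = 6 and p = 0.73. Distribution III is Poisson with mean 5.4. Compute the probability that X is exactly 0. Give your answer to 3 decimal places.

Conditional on each component, P(X = 0): I: 0.0909091; II: 0.00038742; III: 0.00451658.
By total probability, P(X = 0) = 0.333333·0.0909091 + 0.333333·0.00038742 + 0.333333·0.00451658 = 0.0319377.

0.032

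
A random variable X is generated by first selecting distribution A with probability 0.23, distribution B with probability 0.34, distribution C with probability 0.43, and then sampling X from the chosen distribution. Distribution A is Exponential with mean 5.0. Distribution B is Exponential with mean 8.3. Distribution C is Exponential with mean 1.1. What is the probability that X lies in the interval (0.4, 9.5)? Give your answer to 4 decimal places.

Conditional on each component, P(0.4 < X < 9.5): A: 0.773548; B: 0.634592; C: 0.694966.
By total probability, P(0.4 < X < 9.5) = 0.23·0.773548 + 0.34·0.634592 + 0.43·0.694966 = 0.692513.

0.6925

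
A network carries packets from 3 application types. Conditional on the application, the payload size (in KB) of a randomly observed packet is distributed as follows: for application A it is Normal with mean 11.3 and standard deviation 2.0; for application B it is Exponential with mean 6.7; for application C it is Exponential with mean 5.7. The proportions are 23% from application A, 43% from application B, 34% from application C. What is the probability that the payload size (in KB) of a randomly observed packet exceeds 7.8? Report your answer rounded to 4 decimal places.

0.4416

Conditional on each application, P(X > 7.8): A: 0.959941; B: 0.312179; C: 0.254508.
By total probability, P(X > 7.8) = 0.23·0.959941 + 0.43·0.312179 + 0.34·0.254508 = 0.441556.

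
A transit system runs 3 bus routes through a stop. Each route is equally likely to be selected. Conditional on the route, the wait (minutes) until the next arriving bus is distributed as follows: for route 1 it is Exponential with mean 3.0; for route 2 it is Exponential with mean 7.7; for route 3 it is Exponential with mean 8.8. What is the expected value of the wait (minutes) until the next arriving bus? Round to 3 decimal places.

Component means — 1: 3; 2: 7.7; 3: 8.8.
E[X] = 0.333333·3 + 0.333333·7.7 + 0.333333·8.8 = 6.5.

6.500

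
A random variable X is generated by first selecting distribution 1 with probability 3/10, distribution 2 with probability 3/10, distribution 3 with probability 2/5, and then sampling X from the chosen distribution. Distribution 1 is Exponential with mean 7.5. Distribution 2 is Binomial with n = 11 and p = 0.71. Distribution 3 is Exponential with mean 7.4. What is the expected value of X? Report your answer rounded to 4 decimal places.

Component means — 1: 7.5; 2: 7.81; 3: 7.4.
E[X] = 0.3·7.5 + 0.3·7.81 + 0.4·7.4 = 7.553.

7.5530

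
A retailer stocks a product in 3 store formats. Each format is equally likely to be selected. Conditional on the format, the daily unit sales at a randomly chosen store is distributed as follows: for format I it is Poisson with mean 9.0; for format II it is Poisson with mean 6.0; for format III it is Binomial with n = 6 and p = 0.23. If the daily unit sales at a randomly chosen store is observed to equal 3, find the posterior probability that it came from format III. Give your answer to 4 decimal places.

Likelihoods P(X=3 | ·): I: 0.0149943; II: 0.0892351; III: 0.111093.
Posterior ∝ prior × likelihood. Numerator for III: 0.333333·0.111093 = 0.0370309.
Normalizing constant: 0.333333·0.0149943 + 0.333333·0.0892351 + 0.333333·0.111093 = 0.071774.
P(III | observation) = 0.0370309 / 0.071774 = 0.515937.

0.5159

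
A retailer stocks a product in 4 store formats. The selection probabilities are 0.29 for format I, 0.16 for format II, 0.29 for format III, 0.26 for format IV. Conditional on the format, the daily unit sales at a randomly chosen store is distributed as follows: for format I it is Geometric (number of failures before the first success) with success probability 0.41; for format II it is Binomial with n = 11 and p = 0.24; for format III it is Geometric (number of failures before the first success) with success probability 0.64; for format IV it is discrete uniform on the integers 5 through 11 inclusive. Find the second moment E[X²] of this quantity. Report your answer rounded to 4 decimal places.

For each component E[X²] = Var + (mean)², giving I: 5.58061; II: 8.976; III: 1.19531; IV: 68.
Overall E[X²] = 0.29·5.58061 + 0.16·8.976 + 0.29·1.19531 + 0.26·68 = 21.0812.

21.0812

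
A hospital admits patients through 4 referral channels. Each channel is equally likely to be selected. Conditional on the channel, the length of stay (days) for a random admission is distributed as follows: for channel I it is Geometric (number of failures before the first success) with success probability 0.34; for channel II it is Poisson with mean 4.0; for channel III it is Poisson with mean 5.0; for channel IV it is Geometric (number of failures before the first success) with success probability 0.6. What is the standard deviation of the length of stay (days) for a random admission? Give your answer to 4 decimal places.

Per component, I: μ=1.94118, E[X²]=9.47751; II: μ=4, E[X²]=20; III: μ=5, E[X²]=30; IV: μ=0.666667, E[X²]=1.55556.
E[X] = 0.25·1.94118 + 0.25·4 + 0.25·5 + 0.25·0.666667 = 2.90196.
E[X²] = 0.25·9.47751 + 0.25·20 + 0.25·30 + 0.25·1.55556 = 15.2583.
Var(X) = E[X²] − (E[X])² = 15.2583 − 8.42138 = 6.83689.
SD(X) = √6.83689 = 2.61474.

2.6147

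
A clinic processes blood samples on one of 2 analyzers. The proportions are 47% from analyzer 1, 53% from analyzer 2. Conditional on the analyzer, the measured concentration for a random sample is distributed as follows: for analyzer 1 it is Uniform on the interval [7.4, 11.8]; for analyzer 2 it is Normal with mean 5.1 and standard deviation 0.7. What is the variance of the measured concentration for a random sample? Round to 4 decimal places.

Per component, 1: μ=9.6, E[X²]=93.7733; 2: μ=5.1, E[X²]=26.5.
E[X] = 0.47·9.6 + 0.53·5.1 = 7.215.
E[X²] = 0.47·93.7733 + 0.53·26.5 = 58.1185.
Var(X) = E[X²] − (E[X])² = 58.1185 − 52.0562 = 6.06224.

6.0622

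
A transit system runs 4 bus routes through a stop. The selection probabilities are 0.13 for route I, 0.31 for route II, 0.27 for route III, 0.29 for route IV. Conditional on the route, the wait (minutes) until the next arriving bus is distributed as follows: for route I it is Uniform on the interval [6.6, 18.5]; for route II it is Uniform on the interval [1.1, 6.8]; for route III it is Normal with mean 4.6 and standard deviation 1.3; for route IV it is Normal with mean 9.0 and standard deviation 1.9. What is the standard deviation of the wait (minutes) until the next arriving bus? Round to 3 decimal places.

3.660

Per component, I: μ=12.55, E[X²]=169.303; II: μ=3.95, E[X²]=18.31; III: μ=4.6, E[X²]=22.85; IV: μ=9, E[X²]=84.61.
E[X] = 0.13·12.55 + 0.31·3.95 + 0.27·4.6 + 0.29·9 = 6.708.
E[X²] = 0.13·169.303 + 0.31·18.31 + 0.27·22.85 + 0.29·84.61 = 58.3919.
Var(X) = E[X²] − (E[X])² = 58.3919 − 44.9973 = 13.3947.
SD(X) = √13.3947 = 3.65987.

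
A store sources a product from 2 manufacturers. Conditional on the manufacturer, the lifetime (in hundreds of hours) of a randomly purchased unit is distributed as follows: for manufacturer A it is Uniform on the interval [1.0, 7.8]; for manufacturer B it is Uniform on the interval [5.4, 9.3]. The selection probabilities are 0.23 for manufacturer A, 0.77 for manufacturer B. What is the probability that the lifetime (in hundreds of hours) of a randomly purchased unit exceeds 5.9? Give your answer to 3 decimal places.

0.736

Conditional on each manufacturer, P(X > 5.9): A: 0.279412; B: 0.871795.
By total probability, P(X > 5.9) = 0.23·0.279412 + 0.77·0.871795 = 0.735547.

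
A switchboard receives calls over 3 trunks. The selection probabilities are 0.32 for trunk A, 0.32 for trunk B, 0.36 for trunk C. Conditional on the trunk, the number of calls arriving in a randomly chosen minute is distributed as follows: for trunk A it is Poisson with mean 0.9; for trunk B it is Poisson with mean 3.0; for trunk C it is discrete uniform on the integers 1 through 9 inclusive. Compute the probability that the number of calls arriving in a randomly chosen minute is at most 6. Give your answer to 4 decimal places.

Conditional on each trunk, P(X ≤ 6): A: 0.999957; B: 0.966491; C: 0.666667.
By total probability, P(X ≤ 6) = 0.32·0.999957 + 0.32·0.966491 + 0.36·0.666667 = 0.869263.

0.8693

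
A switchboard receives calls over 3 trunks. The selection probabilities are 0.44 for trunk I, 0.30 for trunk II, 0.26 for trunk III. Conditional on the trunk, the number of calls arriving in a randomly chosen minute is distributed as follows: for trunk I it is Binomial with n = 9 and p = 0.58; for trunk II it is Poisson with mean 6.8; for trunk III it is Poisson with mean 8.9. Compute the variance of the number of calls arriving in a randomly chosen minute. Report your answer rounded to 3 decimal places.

Per component, I: μ=5.22, E[X²]=29.4408; II: μ=6.8, E[X²]=53.04; III: μ=8.9, E[X²]=88.11.
E[X] = 0.44·5.22 + 0.3·6.8 + 0.26·8.9 = 6.6508.
E[X²] = 0.44·29.4408 + 0.3·53.04 + 0.26·88.11 = 51.7746.
Var(X) = E[X²] − (E[X])² = 51.7746 − 44.2331 = 7.54141.

7.541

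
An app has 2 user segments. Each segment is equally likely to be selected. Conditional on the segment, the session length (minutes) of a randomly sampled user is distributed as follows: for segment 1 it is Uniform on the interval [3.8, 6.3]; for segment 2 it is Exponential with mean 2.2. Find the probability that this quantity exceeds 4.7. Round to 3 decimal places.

Conditional on each segment, P(X > 4.7): 1: 0.64; 2: 0.118083.
By total probability, P(X > 4.7) = 0.5·0.64 + 0.5·0.118083 = 0.379042.

0.379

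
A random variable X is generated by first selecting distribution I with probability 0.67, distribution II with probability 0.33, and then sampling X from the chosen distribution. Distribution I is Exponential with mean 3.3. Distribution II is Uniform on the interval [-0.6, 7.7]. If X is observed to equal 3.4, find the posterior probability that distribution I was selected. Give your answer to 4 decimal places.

Likelihoods f(3.4 | ·): I: 0.108151; II: 0.120482.
Posterior ∝ prior × likelihood. Numerator for I: 0.67·0.108151 = 0.0724613.
Normalizing constant: 0.67·0.108151 + 0.33·0.120482 = 0.11222.
P(I | observation) = 0.0724613 / 0.11222 = 0.645706.

0.6457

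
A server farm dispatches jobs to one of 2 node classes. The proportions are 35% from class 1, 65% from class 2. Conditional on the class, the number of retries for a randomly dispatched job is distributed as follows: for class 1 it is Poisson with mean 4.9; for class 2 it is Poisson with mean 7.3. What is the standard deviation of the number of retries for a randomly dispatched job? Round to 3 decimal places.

2.788

Per component, 1: μ=4.9, E[X²]=28.91; 2: μ=7.3, E[X²]=60.59.
E[X] = 0.35·4.9 + 0.65·7.3 = 6.46.
E[X²] = 0.35·28.91 + 0.65·60.59 = 49.502.
Var(X) = E[X²] − (E[X])² = 49.502 − 41.7316 = 7.7704.
SD(X) = √7.7704 = 2.78754.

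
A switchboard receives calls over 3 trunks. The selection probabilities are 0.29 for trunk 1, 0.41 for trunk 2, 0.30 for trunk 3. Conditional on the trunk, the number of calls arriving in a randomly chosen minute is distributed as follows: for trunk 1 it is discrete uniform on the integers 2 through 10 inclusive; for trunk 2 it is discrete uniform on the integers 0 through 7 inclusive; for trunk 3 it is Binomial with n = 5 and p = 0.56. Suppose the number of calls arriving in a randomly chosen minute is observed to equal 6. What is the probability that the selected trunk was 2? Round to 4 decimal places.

Likelihoods P(X=6 | ·): 1: 0.111111; 2: 0.125; 3: 0.
Posterior ∝ prior × likelihood. Numerator for 2: 0.41·0.125 = 0.05125.
Normalizing constant: 0.29·0.111111 + 0.41·0.125 + 0.3·0 = 0.0834722.
P(2 | observation) = 0.05125 / 0.0834722 = 0.613977.

0.6140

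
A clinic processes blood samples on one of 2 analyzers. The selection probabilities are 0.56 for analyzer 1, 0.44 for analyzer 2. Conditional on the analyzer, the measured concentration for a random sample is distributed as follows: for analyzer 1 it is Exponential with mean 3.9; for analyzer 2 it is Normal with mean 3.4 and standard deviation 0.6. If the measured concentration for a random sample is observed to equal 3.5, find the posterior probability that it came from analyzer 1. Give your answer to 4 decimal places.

Likelihoods f(3.5 | ·): 1: 0.104516; 2: 0.655733.
Posterior ∝ prior × likelihood. Numerator for 1: 0.56·0.104516 = 0.0585291.
Normalizing constant: 0.56·0.104516 + 0.44·0.655733 = 0.347052.
P(1 | observation) = 0.0585291 / 0.347052 = 0.168647.

0.1686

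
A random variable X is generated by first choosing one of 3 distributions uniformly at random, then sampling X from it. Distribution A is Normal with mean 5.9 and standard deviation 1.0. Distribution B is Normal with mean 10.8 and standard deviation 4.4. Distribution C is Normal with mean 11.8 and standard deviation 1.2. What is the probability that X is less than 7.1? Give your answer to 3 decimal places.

0.362

Conditional on each component, P(X < 7.1): A: 0.88493; B: 0.200199; C: 4.48909e-05.
By total probability, P(X < 7.1) = 0.333333·0.88493 + 0.333333·0.200199 + 0.333333·4.48909e-05 = 0.361725.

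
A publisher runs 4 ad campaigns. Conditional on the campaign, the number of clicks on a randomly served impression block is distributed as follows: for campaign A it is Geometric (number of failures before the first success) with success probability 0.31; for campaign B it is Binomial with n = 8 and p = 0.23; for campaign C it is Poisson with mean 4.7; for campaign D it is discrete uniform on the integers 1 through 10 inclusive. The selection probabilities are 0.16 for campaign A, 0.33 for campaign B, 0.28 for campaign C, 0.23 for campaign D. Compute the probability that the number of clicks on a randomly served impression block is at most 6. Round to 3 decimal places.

0.841

Conditional on each campaign, P(X ≤ 6): A: 0.925536; B: 0.999782; C: 0.804605; D: 0.6.
By total probability, P(X ≤ 6) = 0.16·0.925536 + 0.33·0.999782 + 0.28·0.804605 + 0.23·0.6 = 0.841303.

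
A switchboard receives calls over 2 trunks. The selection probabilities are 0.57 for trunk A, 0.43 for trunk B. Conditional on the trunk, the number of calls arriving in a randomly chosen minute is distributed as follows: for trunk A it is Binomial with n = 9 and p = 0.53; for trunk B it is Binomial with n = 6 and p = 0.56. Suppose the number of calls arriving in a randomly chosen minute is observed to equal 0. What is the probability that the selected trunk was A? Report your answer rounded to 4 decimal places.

0.1697

Likelihoods P(X=0 | ·): A: 0.00111913; B: 0.00725631.
Posterior ∝ prior × likelihood. Numerator for A: 0.57·0.00111913 = 0.000637904.
Normalizing constant: 0.57·0.00111913 + 0.43·0.00725631 = 0.00375812.
P(A | observation) = 0.000637904 / 0.00375812 = 0.16974.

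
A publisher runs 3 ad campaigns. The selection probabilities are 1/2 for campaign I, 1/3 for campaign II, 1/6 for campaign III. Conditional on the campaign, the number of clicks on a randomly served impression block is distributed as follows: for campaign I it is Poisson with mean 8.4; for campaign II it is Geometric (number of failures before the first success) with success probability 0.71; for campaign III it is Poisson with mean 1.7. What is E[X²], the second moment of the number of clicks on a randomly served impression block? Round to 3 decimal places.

For each component E[X²] = Var + (mean)², giving I: 78.96; II: 0.742115; III: 4.59.
Overall E[X²] = 0.5·78.96 + 0.333333·0.742115 + 0.166667·4.59 = 40.4924.

40.492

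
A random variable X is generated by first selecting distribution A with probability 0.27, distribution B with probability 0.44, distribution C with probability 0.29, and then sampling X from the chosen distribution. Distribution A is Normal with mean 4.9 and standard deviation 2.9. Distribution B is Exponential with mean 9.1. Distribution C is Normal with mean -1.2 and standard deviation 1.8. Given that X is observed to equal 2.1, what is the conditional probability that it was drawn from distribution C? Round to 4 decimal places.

Likelihoods f(2.1 | ·): A: 0.0863142; B: 0.0872442; C: 0.041284.
Posterior ∝ prior × likelihood. Numerator for C: 0.29·0.041284 = 0.0119724.
Normalizing constant: 0.27·0.0863142 + 0.44·0.0872442 + 0.29·0.041284 = 0.0736647.
P(C | observation) = 0.0119724 / 0.0736647 = 0.162525.

0.1625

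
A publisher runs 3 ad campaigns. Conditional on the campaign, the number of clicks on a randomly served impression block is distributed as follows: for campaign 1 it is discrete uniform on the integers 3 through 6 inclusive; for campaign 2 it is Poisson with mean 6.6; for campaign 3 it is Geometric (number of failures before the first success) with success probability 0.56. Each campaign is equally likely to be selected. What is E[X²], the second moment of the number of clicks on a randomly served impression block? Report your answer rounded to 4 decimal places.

24.5601

For each component E[X²] = Var + (mean)², giving 1: 21.5; 2: 50.16; 3: 2.02041.
Overall E[X²] = 0.333333·21.5 + 0.333333·50.16 + 0.333333·2.02041 = 24.5601.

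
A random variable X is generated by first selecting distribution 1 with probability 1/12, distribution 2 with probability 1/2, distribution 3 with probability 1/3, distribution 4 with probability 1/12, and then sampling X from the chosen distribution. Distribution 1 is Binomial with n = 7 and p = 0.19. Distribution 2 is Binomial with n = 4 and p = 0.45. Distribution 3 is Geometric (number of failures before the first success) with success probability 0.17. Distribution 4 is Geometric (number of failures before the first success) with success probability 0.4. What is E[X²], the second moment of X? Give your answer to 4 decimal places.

20.3712

For each component E[X²] = Var + (mean)², giving 1: 2.8462; 2: 4.23; 3: 52.5571; 4: 6.
Overall E[X²] = 0.0833333·2.8462 + 0.5·4.23 + 0.333333·52.5571 + 0.0833333·6 = 20.3712.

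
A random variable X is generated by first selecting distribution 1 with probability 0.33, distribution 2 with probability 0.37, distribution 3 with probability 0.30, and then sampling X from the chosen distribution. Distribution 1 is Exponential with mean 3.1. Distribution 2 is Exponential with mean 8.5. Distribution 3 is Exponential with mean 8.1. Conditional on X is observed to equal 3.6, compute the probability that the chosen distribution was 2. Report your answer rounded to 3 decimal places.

0.333

Likelihoods f(3.6 | ·): 1: 0.100994; 2: 0.0770273; 3: 0.0791581.
Posterior ∝ prior × likelihood. Numerator for 2: 0.37·0.0770273 = 0.0285001.
Normalizing constant: 0.33·0.100994 + 0.37·0.0770273 + 0.3·0.0791581 = 0.0855756.
P(2 | observation) = 0.0285001 / 0.0855756 = 0.33304.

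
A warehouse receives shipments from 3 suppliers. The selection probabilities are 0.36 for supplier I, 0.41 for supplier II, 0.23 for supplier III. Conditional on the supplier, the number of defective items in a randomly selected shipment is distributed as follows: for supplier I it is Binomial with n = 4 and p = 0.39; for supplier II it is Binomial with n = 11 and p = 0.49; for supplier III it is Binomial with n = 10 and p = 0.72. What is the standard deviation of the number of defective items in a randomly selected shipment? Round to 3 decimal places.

Per component, I: μ=1.56, E[X²]=3.3852; II: μ=5.39, E[X²]=31.801; III: μ=7.2, E[X²]=53.856.
E[X] = 0.36·1.56 + 0.41·5.39 + 0.23·7.2 = 4.4275.
E[X²] = 0.36·3.3852 + 0.41·31.801 + 0.23·53.856 = 26.644.
Var(X) = E[X²] − (E[X])² = 26.644 − 19.6028 = 7.04121.
SD(X) = √7.04121 = 2.65353.

2.654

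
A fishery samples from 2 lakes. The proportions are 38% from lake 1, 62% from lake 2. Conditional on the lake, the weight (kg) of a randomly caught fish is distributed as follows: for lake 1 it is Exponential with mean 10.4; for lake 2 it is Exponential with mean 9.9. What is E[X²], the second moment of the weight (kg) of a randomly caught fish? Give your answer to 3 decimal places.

203.734

For each component E[X²] = Var + (mean)², giving 1: 216.32; 2: 196.02.
Overall E[X²] = 0.38·216.32 + 0.62·196.02 = 203.734.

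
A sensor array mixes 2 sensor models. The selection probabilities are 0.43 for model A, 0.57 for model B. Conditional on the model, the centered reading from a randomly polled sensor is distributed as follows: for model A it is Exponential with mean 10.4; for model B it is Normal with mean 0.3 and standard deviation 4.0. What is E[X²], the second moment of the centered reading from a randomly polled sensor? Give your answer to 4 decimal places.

For each component E[X²] = Var + (mean)², giving A: 216.32; B: 16.09.
Overall E[X²] = 0.43·216.32 + 0.57·16.09 = 102.189.

102.1889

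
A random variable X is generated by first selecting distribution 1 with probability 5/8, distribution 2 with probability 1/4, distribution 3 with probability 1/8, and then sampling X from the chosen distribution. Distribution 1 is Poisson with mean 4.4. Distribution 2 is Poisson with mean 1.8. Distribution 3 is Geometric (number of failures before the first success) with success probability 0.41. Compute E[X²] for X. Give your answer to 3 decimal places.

16.808

For each component E[X²] = Var + (mean)², giving 1: 23.76; 2: 5.04; 3: 5.58061.
Overall E[X²] = 0.625·23.76 + 0.25·5.04 + 0.125·5.58061 = 16.8076.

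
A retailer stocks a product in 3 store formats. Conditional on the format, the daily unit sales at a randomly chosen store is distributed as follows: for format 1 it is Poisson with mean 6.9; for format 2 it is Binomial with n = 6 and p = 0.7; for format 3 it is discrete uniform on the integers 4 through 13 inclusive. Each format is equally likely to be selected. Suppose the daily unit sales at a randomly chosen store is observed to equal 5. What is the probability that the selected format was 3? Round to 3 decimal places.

Likelihoods P(X=5 | ·): 1: 0.131351; 2: 0.302526; 3: 0.1.
Posterior ∝ prior × likelihood. Numerator for 3: 0.333333·0.1 = 0.0333333.
Normalizing constant: 0.333333·0.131351 + 0.333333·0.302526 + 0.333333·0.1 = 0.177959.
P(3 | observation) = 0.0333333 / 0.177959 = 0.187309.

0.187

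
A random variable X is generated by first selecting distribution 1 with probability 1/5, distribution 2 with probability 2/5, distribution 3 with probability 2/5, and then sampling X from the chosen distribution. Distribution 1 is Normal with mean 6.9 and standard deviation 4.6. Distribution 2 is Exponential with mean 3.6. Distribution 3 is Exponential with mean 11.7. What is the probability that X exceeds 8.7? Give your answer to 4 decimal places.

0.2954

Conditional on each component, P(X > 8.7): 1: 0.347786; 2: 0.0892185; 3: 0.475404.
By total probability, P(X > 8.7) = 0.2·0.347786 + 0.4·0.0892185 + 0.4·0.475404 = 0.295406.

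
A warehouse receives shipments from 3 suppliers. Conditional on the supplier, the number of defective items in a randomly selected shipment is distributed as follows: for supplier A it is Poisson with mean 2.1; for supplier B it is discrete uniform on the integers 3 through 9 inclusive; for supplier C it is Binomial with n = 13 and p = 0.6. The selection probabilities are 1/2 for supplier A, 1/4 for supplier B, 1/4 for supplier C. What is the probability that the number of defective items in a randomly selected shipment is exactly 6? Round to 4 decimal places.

0.0758

Conditional on each supplier, P(X = 6): A: 0.014587; B: 0.142857; C: 0.131173.
By total probability, P(X = 6) = 0.5·0.014587 + 0.25·0.142857 + 0.25·0.131173 = 0.075801.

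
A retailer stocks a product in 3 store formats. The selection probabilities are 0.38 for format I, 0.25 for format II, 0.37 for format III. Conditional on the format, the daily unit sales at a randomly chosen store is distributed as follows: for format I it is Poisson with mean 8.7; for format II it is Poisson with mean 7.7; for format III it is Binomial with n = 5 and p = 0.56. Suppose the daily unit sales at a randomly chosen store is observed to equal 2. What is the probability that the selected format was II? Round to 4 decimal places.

0.0321

Likelihoods P(X=2 | ·): I: 0.00630444; II: 0.0134241; III: 0.267137.
Posterior ∝ prior × likelihood. Numerator for II: 0.25·0.0134241 = 0.00335602.
Normalizing constant: 0.38·0.00630444 + 0.25·0.0134241 + 0.37·0.267137 = 0.104592.
P(II | observation) = 0.00335602 / 0.104592 = 0.0320866.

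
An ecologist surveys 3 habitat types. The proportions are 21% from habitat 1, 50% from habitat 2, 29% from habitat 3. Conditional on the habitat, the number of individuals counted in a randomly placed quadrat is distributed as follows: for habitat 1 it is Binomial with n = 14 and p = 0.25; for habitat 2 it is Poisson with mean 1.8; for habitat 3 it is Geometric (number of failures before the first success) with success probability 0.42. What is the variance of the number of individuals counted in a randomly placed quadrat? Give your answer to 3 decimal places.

Per component, 1: μ=3.5, E[X²]=14.875; 2: μ=1.8, E[X²]=5.04; 3: μ=1.38095, E[X²]=5.19501.
E[X] = 0.21·3.5 + 0.5·1.8 + 0.29·1.38095 = 2.03548.
E[X²] = 0.21·14.875 + 0.5·5.04 + 0.29·5.19501 = 7.1503.
Var(X) = E[X²] − (E[X])² = 7.1503 − 4.14316 = 3.00714.

3.007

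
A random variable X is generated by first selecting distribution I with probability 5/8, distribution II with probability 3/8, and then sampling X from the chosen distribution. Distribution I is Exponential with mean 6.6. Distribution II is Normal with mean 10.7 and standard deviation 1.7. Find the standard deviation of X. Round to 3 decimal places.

5.679

Per component, I: μ=6.6, E[X²]=87.12; II: μ=10.7, E[X²]=117.38.
E[X] = 0.625·6.6 + 0.375·10.7 = 8.1375.
E[X²] = 0.625·87.12 + 0.375·117.38 = 98.4675.
Var(X) = E[X²] − (E[X])² = 98.4675 − 66.2189 = 32.2486.
SD(X) = √32.2486 = 5.67878.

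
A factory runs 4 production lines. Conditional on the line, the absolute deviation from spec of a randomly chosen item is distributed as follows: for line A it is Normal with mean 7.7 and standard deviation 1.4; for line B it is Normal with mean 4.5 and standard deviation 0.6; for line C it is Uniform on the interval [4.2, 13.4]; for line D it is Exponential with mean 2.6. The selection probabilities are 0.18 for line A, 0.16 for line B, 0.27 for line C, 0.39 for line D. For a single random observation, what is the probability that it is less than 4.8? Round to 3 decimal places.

Conditional on each line, P(X < 4.8): A: 0.0191594; B: 0.691462; C: 0.0652174; D: 0.842157.
By total probability, P(X < 4.8) = 0.18·0.0191594 + 0.16·0.691462 + 0.27·0.0652174 + 0.39·0.842157 = 0.460133.

0.460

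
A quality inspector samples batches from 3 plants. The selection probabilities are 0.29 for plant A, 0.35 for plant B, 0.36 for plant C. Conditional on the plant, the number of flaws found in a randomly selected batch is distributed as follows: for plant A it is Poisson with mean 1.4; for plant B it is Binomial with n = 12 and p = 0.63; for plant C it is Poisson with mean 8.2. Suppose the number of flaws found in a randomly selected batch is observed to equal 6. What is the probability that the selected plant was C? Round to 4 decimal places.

Likelihoods P(X=6 | ·): A: 0.00257883; B: 0.148226; C: 0.115967.
Posterior ∝ prior × likelihood. Numerator for C: 0.36·0.115967 = 0.0417483.
Normalizing constant: 0.29·0.00257883 + 0.35·0.148226 + 0.36·0.115967 = 0.0943754.
P(C | observation) = 0.0417483 / 0.0943754 = 0.442364.

0.4424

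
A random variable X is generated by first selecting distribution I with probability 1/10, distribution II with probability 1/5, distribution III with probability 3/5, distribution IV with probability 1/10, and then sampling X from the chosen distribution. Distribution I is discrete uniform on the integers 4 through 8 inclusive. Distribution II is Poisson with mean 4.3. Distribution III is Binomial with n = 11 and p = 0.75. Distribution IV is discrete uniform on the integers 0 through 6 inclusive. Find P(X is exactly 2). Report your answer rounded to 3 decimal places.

Conditional on each component, P(X = 2): I: 0; II: 0.125441; III: 0.000118017; IV: 0.142857.
By total probability, P(X = 2) = 0.1·0 + 0.2·0.125441 + 0.6·0.000118017 + 0.1·0.142857 = 0.0394448.

0.039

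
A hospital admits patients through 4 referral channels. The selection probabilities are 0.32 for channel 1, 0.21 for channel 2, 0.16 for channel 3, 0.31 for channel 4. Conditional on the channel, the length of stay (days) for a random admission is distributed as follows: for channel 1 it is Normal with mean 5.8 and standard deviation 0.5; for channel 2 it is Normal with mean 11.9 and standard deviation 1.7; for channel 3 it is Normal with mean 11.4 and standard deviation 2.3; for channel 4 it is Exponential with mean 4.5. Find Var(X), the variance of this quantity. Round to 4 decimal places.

Per component, 1: μ=5.8, E[X²]=33.89; 2: μ=11.9, E[X²]=144.5; 3: μ=11.4, E[X²]=135.25; 4: μ=4.5, E[X²]=40.5.
E[X] = 0.32·5.8 + 0.21·11.9 + 0.16·11.4 + 0.31·4.5 = 7.574.
E[X²] = 0.32·33.89 + 0.21·144.5 + 0.16·135.25 + 0.31·40.5 = 75.3848.
Var(X) = E[X²] − (E[X])² = 75.3848 − 57.3655 = 18.0193.

18.0193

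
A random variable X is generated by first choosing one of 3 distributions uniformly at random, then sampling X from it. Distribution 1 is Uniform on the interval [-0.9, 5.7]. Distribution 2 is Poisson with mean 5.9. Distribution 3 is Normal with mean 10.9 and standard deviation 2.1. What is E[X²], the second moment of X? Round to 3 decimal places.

For each component E[X²] = Var + (mean)², giving 1: 9.39; 2: 40.71; 3: 123.22.
Overall E[X²] = 0.333333·9.39 + 0.333333·40.71 + 0.333333·123.22 = 57.7733.

57.773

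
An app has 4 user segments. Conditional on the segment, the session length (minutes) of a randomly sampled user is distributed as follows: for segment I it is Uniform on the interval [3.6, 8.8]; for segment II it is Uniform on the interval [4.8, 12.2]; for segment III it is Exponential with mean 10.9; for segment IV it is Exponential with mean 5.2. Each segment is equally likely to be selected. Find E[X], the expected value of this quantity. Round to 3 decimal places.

Component means — I: 6.2; II: 8.5; III: 10.9; IV: 5.2.
E[X] = 0.25·6.2 + 0.25·8.5 + 0.25·10.9 + 0.25·5.2 = 7.7.

7.700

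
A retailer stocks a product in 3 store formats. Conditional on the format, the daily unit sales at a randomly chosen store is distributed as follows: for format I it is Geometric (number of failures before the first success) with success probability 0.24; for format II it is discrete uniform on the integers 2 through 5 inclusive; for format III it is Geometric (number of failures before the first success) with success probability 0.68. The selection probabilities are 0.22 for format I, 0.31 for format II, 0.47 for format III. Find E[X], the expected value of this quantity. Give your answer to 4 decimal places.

Component means — I: 3.16667; II: 3.5; III: 0.470588.
E[X] = 0.22·3.16667 + 0.31·3.5 + 0.47·0.470588 = 2.00284.

2.0028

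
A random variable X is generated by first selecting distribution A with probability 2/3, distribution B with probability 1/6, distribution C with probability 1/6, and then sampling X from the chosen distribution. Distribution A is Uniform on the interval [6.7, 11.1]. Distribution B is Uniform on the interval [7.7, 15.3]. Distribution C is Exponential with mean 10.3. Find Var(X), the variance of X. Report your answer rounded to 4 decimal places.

20.5683

Per component, A: μ=8.9, E[X²]=80.8233; B: μ=11.5, E[X²]=137.063; C: μ=10.3, E[X²]=212.18.
E[X] = 0.666667·8.9 + 0.166667·11.5 + 0.166667·10.3 = 9.56667.
E[X²] = 0.666667·80.8233 + 0.166667·137.063 + 0.166667·212.18 = 112.089.
Var(X) = E[X²] − (E[X])² = 112.089 − 91.5211 = 20.5683.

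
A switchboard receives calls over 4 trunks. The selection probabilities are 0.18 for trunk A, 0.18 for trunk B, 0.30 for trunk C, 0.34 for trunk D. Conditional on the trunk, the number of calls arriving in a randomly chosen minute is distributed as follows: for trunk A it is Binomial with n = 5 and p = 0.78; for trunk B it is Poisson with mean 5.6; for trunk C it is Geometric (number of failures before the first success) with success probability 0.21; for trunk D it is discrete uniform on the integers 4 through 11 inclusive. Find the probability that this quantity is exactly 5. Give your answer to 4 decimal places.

Conditional on each trunk, P(X = 5): A: 0.288717; B: 0.169711; C: 0.0646182; D: 0.125.
By total probability, P(X = 5) = 0.18·0.288717 + 0.18·0.169711 + 0.3·0.0646182 + 0.34·0.125 = 0.144403.

0.1444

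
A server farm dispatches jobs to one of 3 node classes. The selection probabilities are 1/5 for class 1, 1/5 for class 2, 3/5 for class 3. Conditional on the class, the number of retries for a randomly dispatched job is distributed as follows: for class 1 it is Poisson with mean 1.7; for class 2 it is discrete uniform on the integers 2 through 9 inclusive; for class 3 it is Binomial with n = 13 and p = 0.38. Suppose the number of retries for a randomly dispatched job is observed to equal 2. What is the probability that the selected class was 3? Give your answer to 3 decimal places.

0.311

Likelihoods P(X=2 | ·): 1: 0.263978; 2: 0.125; 3: 0.0586098.
Posterior ∝ prior × likelihood. Numerator for 3: 0.6·0.0586098 = 0.0351659.
Normalizing constant: 0.2·0.263978 + 0.2·0.125 + 0.6·0.0586098 = 0.112961.
P(3 | observation) = 0.0351659 / 0.112961 = 0.311309.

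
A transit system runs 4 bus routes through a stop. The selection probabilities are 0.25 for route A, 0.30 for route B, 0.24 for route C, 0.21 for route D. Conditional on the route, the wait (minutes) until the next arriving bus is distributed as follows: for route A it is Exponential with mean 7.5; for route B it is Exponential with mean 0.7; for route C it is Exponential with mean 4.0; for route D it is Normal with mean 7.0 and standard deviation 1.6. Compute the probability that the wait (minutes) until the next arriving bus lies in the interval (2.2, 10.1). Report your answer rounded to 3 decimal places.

0.458

Conditional on each route, P(2.2 < X < 10.1): A: 0.485668; B: 0.0431588; C: 0.496891; D: 0.972308.
By total probability, P(2.2 < X < 10.1) = 0.25·0.485668 + 0.3·0.0431588 + 0.24·0.496891 + 0.21·0.972308 = 0.457803.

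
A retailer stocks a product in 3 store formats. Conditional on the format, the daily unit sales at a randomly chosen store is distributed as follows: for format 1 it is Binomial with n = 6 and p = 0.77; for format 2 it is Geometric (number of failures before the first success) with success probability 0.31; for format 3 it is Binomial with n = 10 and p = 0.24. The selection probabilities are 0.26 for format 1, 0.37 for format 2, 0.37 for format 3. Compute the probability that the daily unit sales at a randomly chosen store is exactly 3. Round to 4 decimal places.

0.1565

Conditional on each format, P(X = 3): 1: 0.111093; 2: 0.101838; 3: 0.242946.
By total probability, P(X = 3) = 0.26·0.111093 + 0.37·0.101838 + 0.37·0.242946 = 0.156454.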